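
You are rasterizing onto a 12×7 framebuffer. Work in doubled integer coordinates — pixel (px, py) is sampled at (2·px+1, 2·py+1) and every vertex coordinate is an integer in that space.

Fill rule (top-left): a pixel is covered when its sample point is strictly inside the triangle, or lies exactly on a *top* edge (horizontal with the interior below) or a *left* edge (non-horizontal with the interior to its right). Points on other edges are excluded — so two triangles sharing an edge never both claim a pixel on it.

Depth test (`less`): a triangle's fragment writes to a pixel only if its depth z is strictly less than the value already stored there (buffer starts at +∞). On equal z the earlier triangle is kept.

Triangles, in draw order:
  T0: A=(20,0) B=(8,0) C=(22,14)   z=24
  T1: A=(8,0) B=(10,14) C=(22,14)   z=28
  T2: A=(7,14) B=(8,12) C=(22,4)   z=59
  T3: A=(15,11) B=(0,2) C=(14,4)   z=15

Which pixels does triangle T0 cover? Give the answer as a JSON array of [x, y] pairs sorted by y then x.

T0:
  2·area = 168  (B↔C swapped to make it positive)
  edge (20, 0)→(22, 14): d=(2,14) right/bottom  bias=-1
  edge (22, 14)→(8, 0): d=(-14,-14) top-left  bias=+0
  edge (8, 0)→(20, 0): d=(12,0) top-left  bias=+0
    (4,0)@(9, 1): e=[156,0,12] → █  [on edge]
    (5,0)@(11, 1): e=[128,28,12] → █
    (6,0)@(13, 1): e=[100,56,12] → █
    (7,0)@(15, 1): e=[72,84,12] → █
    (8,0)@(17, 1): e=[44,112,12] → █
    (9,0)@(19, 1): e=[16,140,12] → █
    (10,0)@(21, 1): e=[-12,168,12] → ·
    (4,1)@(9, 3): e=[160,-28,36] → ·
    (5,1)@(11, 3): e=[132,0,36] → █  [on edge]
    (10,1)@(21, 3): e=[-8,140,36] → ·
    (5,2)@(11, 5): e=[136,-28,60] → ·
    (6,2)@(13, 5): e=[108,0,60] → █  [on edge]
    (7,3)@(15, 7): e=[84,0,84] → █  [on edge]
    (10,3)@(21, 7): e=[0,84,84] → ·  [on edge]
    (8,4)@(17, 9): e=[60,0,108] → █  [on edge]
    (9,5)@(19, 11): e=[36,0,132] → █  [on edge]
    (10,6)@(21, 13): e=[12,0,156] → █  [on edge]
  covered (24 px):
    · · · · █ █ █ █ █ █ · ·
    · · · · · █ █ █ █ █ · ·
    · · · · · · █ █ █ █ · ·
    · · · · · · · █ █ █ · ·
    · · · · · · · · █ █ █ ·
    · · · · · · · · · █ █ ·
    · · · · · · · · · · █ ·
T1:
  2·area = 168  (B↔C swapped to make it positive)
  edge (8, 0)→(22, 14): d=(14,14) right/bottom  bias=-1
  edge (22, 14)→(10, 14): d=(-12,0) right/bottom  bias=-1
  edge (10, 14)→(8, 0): d=(-2,-14) top-left  bias=+0
    (4,0)@(9, 1): e=[0,156,12] → ·  [on edge]
    (4,1)@(9, 3): e=[28,132,8] → █
    (5,1)@(11, 3): e=[0,132,36] → ·  [on edge]
    (4,2)@(9, 5): e=[56,108,4] → █
    (5,2)@(11, 5): e=[28,108,32] → █
    (6,2)@(13, 5): e=[0,108,60] → ·  [on edge]
    (4,3)@(9, 7): e=[84,84,0] → █  [on edge]
    (6,3)@(13, 7): e=[28,84,56] → █
    (7,3)@(15, 7): e=[0,84,84] → ·  [on edge]
    (4,4)@(9, 9): e=[112,60,-4] → ·
    (5,4)@(11, 9): e=[84,60,24] → █
    (7,4)@(15, 9): e=[28,60,80] → █
    (8,4)@(17, 9): e=[0,60,108] → ·  [on edge]
    (9,5)@(19, 11): e=[0,36,132] → ·  [on edge]
    (10,6)@(21, 13): e=[0,12,156] → ·  [on edge]
  covered (18 px):
    · · · · · · · · · · · ·
    · · · · █ · · · · · · ·
    · · · · █ █ · · · · · ·
    · · · · █ █ █ · · · · ·
    · · · · · █ █ █ · · · ·
    · · · · · █ █ █ █ · · ·
    · · · · · █ █ █ █ █ · ·
T2:
  2·area = 20
  edge (7, 14)→(8, 12): d=(1,-2) top-left  bias=+0
  edge (8, 12)→(22, 4): d=(14,-8) top-left  bias=+0
  edge (22, 4)→(7, 14): d=(-15,10) right/bottom  bias=-1
    (8,3)@(17, 7): e=[13,2,5] → █
    (9,3)@(19, 7): e=[17,18,-15] → ·
    (8,4)@(17, 9): e=[15,30,-25] → ·
    (5,5)@(11, 11): e=[5,10,5] → █
    (6,5)@(13, 11): e=[9,26,-15] → ·
    (5,6)@(11, 13): e=[7,38,-25] → ·
  covered (2 px):
    · · · · · · · · · · · ·
    · · · · · · · · · · · ·
    · · · · · · · · · · · ·
    · · · · · · · · █ · · ·
    · · · · · · · · · · · ·
    · · · · · █ · · · · · ·
    · · · · · · · · · · · ·
T3:
  2·area = 96
  edge (15, 11)→(0, 2): d=(-15,-9) top-left  bias=+0
  edge (0, 2)→(14, 4): d=(14,2) right/bottom  bias=-1
  edge (14, 4)→(15, 11): d=(1,7) right/bottom  bias=-1
    (1,1)@(3, 3): e=[12,8,76] → █
    (2,1)@(5, 3): e=[30,4,62] → █
    (3,1)@(7, 3): e=[48,0,48] → ·  [on edge]
    (1,2)@(3, 5): e=[-18,36,78] → ·
    (2,2)@(5, 5): e=[0,32,64] → █  [on edge]
    (3,2)@(7, 5): e=[18,28,50] → █
    (4,2)@(9, 5): e=[36,24,36] → █
    (5,2)@(11, 5): e=[54,20,22] → █
    (6,2)@(13, 5): e=[72,16,8] → █
    (7,2)@(15, 5): e=[90,12,-6] → ·
    (10,2)@(21, 5): e=[144,0,-48] → ·  [on edge]
    (2,3)@(5, 7): e=[-30,60,66] → ·
    (7,5)@(15, 11): e=[0,96,0] → ·  [on edge]
  covered (11 px):
    · · · · · · · · · · · ·
    · █ █ · · · · · · · · ·
    · · █ █ █ █ █ · · · · ·
    · · · · █ █ █ · · · · ·
    · · · · · · █ · · · · ·
    · · · · · · · · · · · ·
    · · · · · · · · · · · ·

Result: [[4,0],[5,0],[6,0],[7,0],[8,0],[9,0],[5,1],[6,1],[7,1],[8,1],[9,1],[6,2],[7,2],[8,2],[9,2],[7,3],[8,3],[9,3],[8,4],[9,4],[10,4],[9,5],[10,5],[10,6]]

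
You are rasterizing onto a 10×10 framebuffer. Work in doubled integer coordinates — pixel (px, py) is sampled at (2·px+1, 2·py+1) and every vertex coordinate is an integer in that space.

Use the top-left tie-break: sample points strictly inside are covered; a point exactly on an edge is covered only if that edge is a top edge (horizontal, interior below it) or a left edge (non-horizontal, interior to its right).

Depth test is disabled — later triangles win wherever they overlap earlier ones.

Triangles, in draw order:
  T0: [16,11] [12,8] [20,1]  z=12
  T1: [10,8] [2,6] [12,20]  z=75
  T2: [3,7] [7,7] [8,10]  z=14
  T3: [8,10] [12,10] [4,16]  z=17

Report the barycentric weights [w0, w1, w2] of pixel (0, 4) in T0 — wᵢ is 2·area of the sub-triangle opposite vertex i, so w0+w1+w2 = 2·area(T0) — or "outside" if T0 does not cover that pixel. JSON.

T0:
  2·area = 52
  edge (16, 11)→(12, 8): d=(-4,-3) top-left  bias=+0
  edge (12, 8)→(20, 1): d=(8,-7) top-left  bias=+0
  edge (20, 1)→(16, 11): d=(-4,10) right/bottom  bias=-1
    (9,1)@(19, 3): e=[41,9,2] → █
    (8,2)@(17, 5): e=[27,11,14] → █
    (9,2)@(19, 5): e=[33,25,-6] → ·
    (7,3)@(15, 7): e=[13,13,26] → █
    (9,3)@(19, 7): e=[25,41,-14] → ·
    (7,4)@(15, 9): e=[5,29,18] → █
    (8,4)@(17, 9): e=[11,43,-2] → ·
    (7,5)@(15, 11): e=[-3,45,10] → ·
  covered (5 px):
    · · · · · · · · · ·
    · · · · · · · · · █
    · · · · · · · · █ ·
    · · · · · · · █ █ ·
    · · · · · · · █ · ·
    · · · · · · · · · ·
    · · · · · · · · · ·
    · · · · · · · · · ·
    · · · · · · · · · ·
    · · · · · · · · · ·
T1:
  2·area = 92  (B↔C swapped to make it positive)
  edge (10, 8)→(12, 20): d=(2,12) right/bottom  bias=-1
  edge (12, 20)→(2, 6): d=(-10,-14) top-left  bias=+0
  edge (2, 6)→(10, 8): d=(8,2) right/bottom  bias=-1
    (1,3)@(3, 7): e=[82,4,6] → █
    (2,3)@(5, 7): e=[58,32,2] → █
    (3,3)@(7, 7): e=[34,60,-2] → ·
    (1,4)@(3, 9): e=[86,-16,22] → ·
    (2,4)@(5, 9): e=[62,12,18] → █
    (3,4)@(7, 9): e=[38,40,14] → █
    (4,4)@(9, 9): e=[14,68,10] → █
    (5,4)@(11, 9): e=[-10,96,6] → ·
    (2,5)@(5, 11): e=[66,-8,34] → ·
    (3,5)@(7, 11): e=[42,20,30] → █
    (5,5)@(11, 11): e=[-6,76,22] → ·
    (3,6)@(7, 13): e=[46,0,46] → █  [on edge]
  covered (12 px):
    · · · · · · · · · ·
    · · · · · · · · · ·
    · · · · · · · · · ·
    · █ █ · · · · · · ·
    · · █ █ █ · · · · ·
    · · · █ █ · · · · ·
    · · · █ █ · · · · ·
    · · · · █ █ · · · ·
    · · · · · █ · · · ·
    · · · · · · · · · ·
T2:
  2·area = 12
  edge (3, 7)→(7, 7): d=(4,0) top-left  bias=+0
  edge (7, 7)→(8, 10): d=(1,3) right/bottom  bias=-1
  edge (8, 10)→(3, 7): d=(-5,-3) top-left  bias=+0
    (2,0)@(5, 1): e=[-24,0,36] → ·  [on edge]
    (0,3)@(1, 7): e=[0,18,-6] → ·  [on edge]
    (1,3)@(3, 7): e=[0,12,0] → █  [on edge]
    (2,3)@(5, 7): e=[0,6,6] → █  [on edge]
    (3,3)@(7, 7): e=[0,0,12] → ·  [on edge]
    (4,3)@(9, 7): e=[0,-6,18] → ·  [on edge]
    (5,3)@(11, 7): e=[0,-12,24] → ·  [on edge]
    (6,3)@(13, 7): e=[0,-18,30] → ·  [on edge]
    (7,3)@(15, 7): e=[0,-24,36] → ·  [on edge]
    (8,3)@(17, 7): e=[0,-30,42] → ·  [on edge]
    (9,3)@(19, 7): e=[0,-36,48] → ·  [on edge]
    (1,4)@(3, 9): e=[8,14,-10] → ·
    (4,6)@(9, 13): e=[24,0,-12] → ·  [on edge]
    (6,6)@(13, 13): e=[24,-12,0] → ·  [on edge]
    (5,9)@(11, 19): e=[48,0,-36] → ·  [on edge]
  covered (3 px):
    · · · · · · · · · ·
    · · · · · · · · · ·
    · · · · · · · · · ·
    · █ █ · · · · · · ·
    · · · █ · · · · · ·
    · · · · · · · · · ·
    · · · · · · · · · ·
    · · · · · · · · · ·
    · · · · · · · · · ·
    · · · · · · · · · ·
T3:
  2·area = 24
  edge (8, 10)→(12, 10): d=(4,0) top-left  bias=+0
  edge (12, 10)→(4, 16): d=(-8,6) right/bottom  bias=-1
  edge (4, 16)→(8, 10): d=(4,-6) top-left  bias=+0
    (4,5)@(9, 11): e=[4,10,10] → █
    (5,5)@(11, 11): e=[4,-2,22] → ·
    (3,6)@(7, 13): e=[12,6,6] → █
    (4,6)@(9, 13): e=[12,-6,18] → ·
    (2,7)@(5, 15): e=[20,2,2] → █
    (3,7)@(7, 15): e=[20,-10,14] → ·
    (2,8)@(5, 17): e=[28,-14,10] → ·
  covered (3 px):
    · · · · · · · · · ·
    · · · · · · · · · ·
    · · · · · · · · · ·
    · · · · · · · · · ·
    · · · · · · · · · ·
    · · · · █ · · · · ·
    · · · █ · · · · · ·
    · · █ · · · · · · ·
    · · · · · · · · · ·
    · · · · · · · · · ·

Result: "outside"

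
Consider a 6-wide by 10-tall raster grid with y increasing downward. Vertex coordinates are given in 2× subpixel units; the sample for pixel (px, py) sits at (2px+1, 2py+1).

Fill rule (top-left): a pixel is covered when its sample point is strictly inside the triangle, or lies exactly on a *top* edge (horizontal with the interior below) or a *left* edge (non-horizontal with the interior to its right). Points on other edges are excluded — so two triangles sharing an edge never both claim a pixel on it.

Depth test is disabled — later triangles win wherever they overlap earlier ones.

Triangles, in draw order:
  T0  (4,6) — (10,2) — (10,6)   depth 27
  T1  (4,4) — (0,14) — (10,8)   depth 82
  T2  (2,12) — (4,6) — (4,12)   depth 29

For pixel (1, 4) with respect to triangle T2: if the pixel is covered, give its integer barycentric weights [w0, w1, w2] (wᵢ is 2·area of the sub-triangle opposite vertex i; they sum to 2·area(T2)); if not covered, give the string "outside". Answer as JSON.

T0:
  2·area = 24
  edge (4, 6)→(10, 2): d=(6,-4) top-left  bias=+0
  edge (10, 2)→(10, 6): d=(0,4) right/bottom  bias=-1
  edge (10, 6)→(4, 6): d=(-6,0) right/bottom  bias=-1
    (4,1)@(9, 3): e=[2,4,18] → #
    (5,1)@(11, 3): e=[10,-4,18] → ·
    (3,2)@(7, 5): e=[6,12,6] → #
    (5,2)@(11, 5): e=[22,-4,6] → ·
    (3,3)@(7, 7): e=[18,12,-6] → ·
    (4,3)@(9, 7): e=[26,4,-6] → ·
  covered (3 px):
    · · · · · ·
    · · · · # ·
    · · · # # ·
    · · · · · ·
    · · · · · ·
    · · · · · ·
    · · · · · ·
    · · · · · ·
    · · · · · ·
    · · · · · ·
T1:
  2·area = 76  (B↔C swapped to make it positive)
  edge (4, 4)→(10, 8): d=(6,4) right/bottom  bias=-1
  edge (10, 8)→(0, 14): d=(-10,6) right/bottom  bias=-1
  edge (0, 14)→(4, 4): d=(4,-10) top-left  bias=+0
    (2,2)@(5, 5): e=[2,60,14] → #
    (3,2)@(7, 5): e=[-6,48,34] → ·
    (1,3)@(3, 7): e=[22,52,2] → #
    (3,3)@(7, 7): e=[6,28,42] → #
    (4,3)@(9, 7): e=[-2,16,62] → ·
    (1,4)@(3, 9): e=[34,32,10] → #
    (4,4)@(9, 9): e=[10,-4,70] → ·
    (1,5)@(3, 11): e=[46,12,18] → #
    (2,5)@(5, 11): e=[38,0,38] → ·  [on edge]
    (3,5)@(7, 11): e=[30,-12,58] → ·
    (0,6)@(1, 13): e=[66,4,6] → #
    (1,6)@(3, 13): e=[58,-8,26] → ·
  covered (9 px):
    · · · · · ·
    · · · · · ·
    · · # · · ·
    · # # # · ·
    · # # # · ·
    · # · · · ·
    # · · · · ·
    · · · · · ·
    · · · · · ·
    · · · · · ·
T2:
  2·area = 12
  edge (2, 12)→(4, 6): d=(2,-6) top-left  bias=+0
  edge (4, 6)→(4, 12): d=(0,6) right/bottom  bias=-1
  edge (4, 12)→(2, 12): d=(-2,0) right/bottom  bias=-1
    (2,1)@(5, 3): e=[0,-6,18] → ·  [on edge]
    (1,4)@(3, 9): e=[0,6,6] → #  [on edge]
    (2,4)@(5, 9): e=[12,-6,6] → ·
    (1,5)@(3, 11): e=[4,6,2] → #
    (2,5)@(5, 11): e=[16,-6,2] → ·
    (1,6)@(3, 13): e=[8,6,-2] → ·
    (0,7)@(1, 15): e=[0,18,-6] → ·  [on edge]
  covered (2 px):
    · · · · · ·
    · · · · · ·
    · · · · · ·
    · · · · · ·
    · # · · · ·
    · # · · · ·
    · · · · · ·
    · · · · · ·
    · · · · · ·
    · · · · · ·

Final: [6,6,0]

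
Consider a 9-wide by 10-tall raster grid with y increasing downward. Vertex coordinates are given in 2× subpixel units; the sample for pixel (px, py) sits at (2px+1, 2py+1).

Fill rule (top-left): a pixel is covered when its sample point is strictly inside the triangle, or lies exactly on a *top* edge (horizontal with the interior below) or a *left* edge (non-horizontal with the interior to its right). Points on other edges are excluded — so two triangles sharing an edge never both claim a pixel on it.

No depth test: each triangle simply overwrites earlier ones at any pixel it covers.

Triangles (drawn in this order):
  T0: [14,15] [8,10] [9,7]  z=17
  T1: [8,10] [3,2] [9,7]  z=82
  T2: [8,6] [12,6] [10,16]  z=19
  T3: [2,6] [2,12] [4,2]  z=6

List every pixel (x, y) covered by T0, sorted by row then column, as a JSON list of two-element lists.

T0:
  2·area = 23
  edge (14, 15)→(8, 10): d=(-6,-5) top-left  bias=+0
  edge (8, 10)→(9, 7): d=(1,-3) top-left  bias=+0
  edge (9, 7)→(14, 15): d=(5,8) right/bottom  bias=-1
    (5,0)@(11, 1): e=[69,0,-46] → ·  [on edge]
    (4,3)@(9, 7): e=[23,0,0] → ·  [on edge]
    (4,4)@(9, 9): e=[11,2,10] → █
    (5,4)@(11, 9): e=[21,8,-6] → ·
    (4,5)@(9, 11): e=[-1,4,20] → ·
    (5,5)@(11, 11): e=[9,10,4] → █
    (6,5)@(13, 11): e=[19,16,-12] → ·
    (3,6)@(7, 13): e=[-23,0,46] → ·  [on edge]
    (5,6)@(11, 13): e=[-3,12,14] → ·
    (2,9)@(5, 19): e=[-69,0,92] → ·  [on edge]
  covered (2 px):
    · · · · · · · · ·
    · · · · · · · · ·
    · · · · · · · · ·
    · · · · · · · · ·
    · · · · █ · · · ·
    · · · · · █ · · ·
    · · · · · · · · ·
    · · · · · · · · ·
    · · · · · · · · ·
    · · · · · · · · ·
T1:
  2·area = 23
  edge (8, 10)→(3, 2): d=(-5,-8) top-left  bias=+0
  edge (3, 2)→(9, 7): d=(6,5) right/bottom  bias=-1
  edge (9, 7)→(8, 10): d=(-1,3) right/bottom  bias=-1
    (5,0)@(11, 1): e=[69,-46,0] → ·  [on edge]
    (2,2)@(5, 5): e=[1,8,14] → █
    (3,2)@(7, 5): e=[17,-2,8] → ·
    (2,3)@(5, 7): e=[-9,20,12] → ·
    (3,3)@(7, 7): e=[7,10,6] → █
    (4,3)@(9, 7): e=[23,0,0] → ·  [on edge]
    (3,4)@(7, 9): e=[-3,22,4] → ·
    (3,6)@(7, 13): e=[-23,46,0] → ·  [on edge]
    (2,9)@(5, 19): e=[-69,92,0] → ·  [on edge]
  covered (2 px):
    · · · · · · · · ·
    · · · · · · · · ·
    · · █ · · · · · ·
    · · · █ · · · · ·
    · · · · · · · · ·
    · · · · · · · · ·
    · · · · · · · · ·
    · · · · · · · · ·
    · · · · · · · · ·
    · · · · · · · · ·
T2:
  2·area = 40
  edge (8, 6)→(12, 6): d=(4,0) top-left  bias=+0
  edge (12, 6)→(10, 16): d=(-2,10) right/bottom  bias=-1
  edge (10, 16)→(8, 6): d=(-2,-10) top-left  bias=+0
    (3,0)@(7, 1): e=[-20,60,0] → ·  [on edge]
    (6,0)@(13, 1): e=[-20,0,60] → ·  [on edge]
    (4,3)@(9, 7): e=[4,28,8] → █
    (5,3)@(11, 7): e=[4,8,28] → █
    (6,3)@(13, 7): e=[4,-12,48] → ·
    (4,4)@(9, 9): e=[12,24,4] → █
    (6,4)@(13, 9): e=[12,-16,44] → ·
    (4,5)@(9, 11): e=[20,20,0] → █  [on edge]
    (5,5)@(11, 11): e=[20,0,20] → ·  [on edge]
    (4,6)@(9, 13): e=[28,16,-4] → ·
  covered (5 px):
    · · · · · · · · ·
    · · · · · · · · ·
    · · · · · · · · ·
    · · · · █ █ · · ·
    · · · · █ █ · · ·
    · · · · █ · · · ·
    · · · · · · · · ·
    · · · · · · · · ·
    · · · · · · · · ·
    · · · · · · · · ·
T3:
  2·area = 12  (B↔C swapped to make it positive)
  edge (2, 6)→(4, 2): d=(2,-4) top-left  bias=+0
  edge (4, 2)→(2, 12): d=(-2,10) right/bottom  bias=-1
  edge (2, 12)→(2, 6): d=(0,-6) top-left  bias=+0
    (1,2)@(3, 5): e=[2,4,6] → █
    (2,2)@(5, 5): e=[10,-16,18] → ·
    (1,3)@(3, 7): e=[6,0,6] → ·  [on edge]
    (0,8)@(1, 17): e=[18,0,-6] → ·  [on edge]
  covered (1 px):
    · · · · · · · · ·
    · · · · · · · · ·
    · █ · · · · · · ·
    · · · · · · · · ·
    · · · · · · · · ·
    · · · · · · · · ·
    · · · · · · · · ·
    · · · · · · · · ·
    · · · · · · · · ·
    · · · · · · · · ·

Answer: [[4,4],[5,5]]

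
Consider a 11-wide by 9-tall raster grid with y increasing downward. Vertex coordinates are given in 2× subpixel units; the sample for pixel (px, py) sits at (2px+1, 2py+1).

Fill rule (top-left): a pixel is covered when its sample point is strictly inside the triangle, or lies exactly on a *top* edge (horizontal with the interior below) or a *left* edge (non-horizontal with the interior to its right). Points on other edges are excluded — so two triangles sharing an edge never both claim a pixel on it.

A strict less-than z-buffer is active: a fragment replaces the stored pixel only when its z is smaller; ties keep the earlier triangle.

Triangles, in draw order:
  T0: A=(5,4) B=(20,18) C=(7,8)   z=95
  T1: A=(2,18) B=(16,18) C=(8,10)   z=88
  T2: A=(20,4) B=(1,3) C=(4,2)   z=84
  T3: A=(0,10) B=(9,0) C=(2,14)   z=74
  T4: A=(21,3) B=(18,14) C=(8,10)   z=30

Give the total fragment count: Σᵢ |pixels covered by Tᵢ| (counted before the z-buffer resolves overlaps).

T0:
  2·area = 32
  edge (5, 4)→(20, 18): d=(15,14) right/bottom  bias=-1
  edge (20, 18)→(7, 8): d=(-13,-10) top-left  bias=+0
  edge (7, 8)→(5, 4): d=(-2,-4) top-left  bias=+0
    (3,3)@(7, 7): e=[17,13,2] → #
    (4,3)@(9, 7): e=[-11,33,10] → ·
    (3,4)@(7, 9): e=[47,-13,-2] → ·
    (4,4)@(9, 9): e=[19,7,6] → #
    (5,4)@(11, 9): e=[-9,27,14] → ·
    (4,5)@(9, 11): e=[49,-19,2] → ·
    (5,5)@(11, 11): e=[21,1,10] → #
    (6,5)@(13, 11): e=[-7,21,18] → ·
    (5,6)@(11, 13): e=[51,-25,6] → ·
  covered (3 px):
    · · · · · · · · · · ·
    · · · · · · · · · · ·
    · · · · · · · · · · ·
    · · · # · · · · · · ·
    · · · · # · · · · · ·
    · · · · · # · · · · ·
    · · · · · · · · · · ·
    · · · · · · · · · · ·
    · · · · · · · · · · ·
T1:
  2·area = 112  (B↔C swapped to make it positive)
  edge (2, 18)→(8, 10): d=(6,-8) top-left  bias=+0
  edge (8, 10)→(16, 18): d=(8,8) right/bottom  bias=-1
  edge (16, 18)→(2, 18): d=(-14,0) right/bottom  bias=-1
    (0,1)@(1, 3): e=[-98,0,210] → ·  [on edge]
    (1,2)@(3, 5): e=[-70,0,182] → ·  [on edge]
    (2,3)@(5, 7): e=[-42,0,154] → ·  [on edge]
    (3,4)@(7, 9): e=[-14,0,126] → ·  [on edge]
    (4,5)@(9, 11): e=[14,0,98] → ·  [on edge]
    (3,6)@(7, 13): e=[10,32,70] → #
    (4,6)@(9, 13): e=[26,16,70] → #
    (5,6)@(11, 13): e=[42,0,70] → ·  [on edge]
    (2,7)@(5, 15): e=[6,64,42] → #
    (5,7)@(11, 15): e=[54,16,42] → #
    (6,7)@(13, 15): e=[70,0,42] → ·  [on edge]
    (1,8)@(3, 17): e=[2,96,14] → #
    (7,8)@(15, 17): e=[98,0,14] → ·  [on edge]
  covered (12 px):
    · · · · · · · · · · ·
    · · · · · · · · · · ·
    · · · · · · · · · · ·
    · · · · · · · · · · ·
    · · · · · · · · · · ·
    · · · · · · · · · · ·
    · · · # # · · · · · ·
    · · # # # # · · · · ·
    · # # # # # # · · · ·
T2:
  2·area = 22
  edge (20, 4)→(1, 3): d=(-19,-1) top-left  bias=+0
  edge (1, 3)→(4, 2): d=(3,-1) top-left  bias=+0
  edge (4, 2)→(20, 4): d=(16,2) right/bottom  bias=-1
    (3,0)@(7, 1): e=[44,0,-22] → ·  [on edge]
    (0,1)@(1, 3): e=[0,0,22] → #  [on edge]
    (1,1)@(3, 3): e=[2,2,18] → #
    (2,1)@(5, 3): e=[4,4,14] → #
    (3,1)@(7, 3): e=[6,6,10] → #
    (4,1)@(9, 3): e=[8,8,6] → #
    (5,1)@(11, 3): e=[10,10,2] → #
    (6,1)@(13, 3): e=[12,12,-2] → ·
    (0,2)@(1, 5): e=[-38,6,54] → ·
    (1,2)@(3, 5): e=[-36,8,50] → ·
    (2,2)@(5, 5): e=[-34,10,46] → ·
    (3,2)@(7, 5): e=[-32,12,42] → ·
  covered (6 px):
    · · · · · · · · · · ·
    # # # # # # · · · · ·
    · · · · · · · · · · ·
    · · · · · · · · · · ·
    · · · · · · · · · · ·
    · · · · · · · · · · ·
    · · · · · · · · · · ·
    · · · · · · · · · · ·
    · · · · · · · · · · ·
T3:
  2·area = 56
  edge (0, 10)→(9, 0): d=(9,-10) top-left  bias=+0
  edge (9, 0)→(2, 14): d=(-7,14) right/bottom  bias=-1
  edge (2, 14)→(0, 10): d=(-2,-4) top-left  bias=+0
    (3,1)@(7, 3): e=[7,7,42] → #
    (4,1)@(9, 3): e=[27,-21,50] → ·
    (2,2)@(5, 5): e=[5,21,30] → #
    (3,2)@(7, 5): e=[25,-7,38] → ·
    (1,3)@(3, 7): e=[3,35,18] → #
    (3,3)@(7, 7): e=[43,-21,34] → ·
    (0,4)@(1, 9): e=[1,49,6] → #
    (2,4)@(5, 9): e=[41,-7,22] → ·
    (0,5)@(1, 11): e=[19,35,2] → #
    (2,5)@(5, 11): e=[59,-21,18] → ·
    (0,6)@(1, 13): e=[37,21,-2] → ·
    (1,6)@(3, 13): e=[57,-7,6] → ·
  covered (8 px):
    · · · · · · · · · · ·
    · · · # · · · · · · ·
    · · # · · · · · · · ·
    · # # · · · · · · · ·
    # # · · · · · · · · ·
    # # · · · · · · · · ·
    · · · · · · · · · · ·
    · · · · · · · · · · ·
    · · · · · · · · · · ·
T4:
  2·area = 122
  edge (21, 3)→(18, 14): d=(-3,11) right/bottom  bias=-1
  edge (18, 14)→(8, 10): d=(-10,-4) top-left  bias=+0
  edge (8, 10)→(21, 3): d=(13,-7) top-left  bias=+0
    (10,1)@(21, 3): e=[0,122,0] → ·  [on edge]
    (9,2)@(19, 5): e=[16,94,12] → #
    (10,2)@(21, 5): e=[-6,102,26] → ·
    (7,3)@(15, 7): e=[54,58,10] → #
    (8,3)@(17, 7): e=[32,66,24] → #
    (10,3)@(21, 7): e=[-12,82,52] → ·
    (5,4)@(11, 9): e=[92,22,8] → #
    (6,4)@(13, 9): e=[70,30,22] → #
    (10,4)@(21, 9): e=[-18,62,78] → ·
    (5,5)@(11, 11): e=[86,2,34] → #
    (9,5)@(19, 11): e=[-2,34,90] → ·
    (5,6)@(11, 13): e=[80,-18,60] → ·
  covered (14 px):
    · · · · · · · · · · ·
    · · · · · · · · · · ·
    · · · · · · · · · # ·
    · · · · · · · # # # ·
    · · · · · # # # # # ·
    · · · · · # # # # · ·
    · · · · · · · · # · ·
    · · · · · · · · · · ·
    · · · · · · · · · · ·

Result: 43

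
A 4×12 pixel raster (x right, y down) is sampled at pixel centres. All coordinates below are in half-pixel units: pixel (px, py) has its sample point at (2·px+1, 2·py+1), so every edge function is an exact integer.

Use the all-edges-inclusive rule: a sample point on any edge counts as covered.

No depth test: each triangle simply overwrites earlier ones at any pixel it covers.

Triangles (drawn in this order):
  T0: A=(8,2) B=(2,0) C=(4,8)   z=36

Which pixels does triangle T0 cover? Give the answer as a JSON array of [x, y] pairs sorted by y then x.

T0:
  2·area = 44  (B↔C swapped to make it positive)
  edge (8, 2)→(4, 8): d=(-4,6) inclusive
  edge (4, 8)→(2, 0): d=(-2,-8) inclusive
  edge (2, 0)→(8, 2): d=(6,2) inclusive
    (1,0)@(3, 1): e=[34,6,4] → X
    (2,0)@(5, 1): e=[22,22,0] → X  [on edge]
    (3,0)@(7, 1): e=[10,38,-4] → .
    (1,1)@(3, 3): e=[26,2,16] → X
    (3,1)@(7, 3): e=[2,34,8] → X
    (1,2)@(3, 5): e=[18,-2,28] → .
    (2,2)@(5, 5): e=[6,14,24] → X
    (3,2)@(7, 5): e=[-6,30,20] → .
    (2,3)@(5, 7): e=[-2,10,36] → .
  covered (6 px):
    . X X .
    . X X X
    . . X .
    . . . .
    . . . .
    . . . .
    . . . .
    . . . .
    . . . .
    . . . .
    . . . .
    . . . .

Answer: [[1,0],[2,0],[1,1],[2,1],[3,1],[2,2]]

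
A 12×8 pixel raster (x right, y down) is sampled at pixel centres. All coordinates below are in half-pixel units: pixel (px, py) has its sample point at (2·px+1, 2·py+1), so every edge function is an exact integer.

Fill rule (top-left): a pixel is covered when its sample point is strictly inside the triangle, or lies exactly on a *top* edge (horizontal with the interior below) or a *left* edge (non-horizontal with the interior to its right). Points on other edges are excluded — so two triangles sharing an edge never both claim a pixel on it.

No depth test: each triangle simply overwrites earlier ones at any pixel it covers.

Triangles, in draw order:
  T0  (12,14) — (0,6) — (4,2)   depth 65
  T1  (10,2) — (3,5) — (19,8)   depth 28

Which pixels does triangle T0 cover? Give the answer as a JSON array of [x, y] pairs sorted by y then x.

T0:
  2·area = 80
  edge (12, 14)→(0, 6): d=(-12,-8) top-left  bias=+0
  edge (0, 6)→(4, 2): d=(4,-4) top-left  bias=+0
  edge (4, 2)→(12, 14): d=(8,12) right/bottom  bias=-1
    (2,0)@(5, 1): e=[100,0,-20] → ·  [on edge]
    (1,1)@(3, 3): e=[60,0,20] → █  [on edge]
    (2,1)@(5, 3): e=[76,8,-4] → ·
    (0,2)@(1, 5): e=[20,0,60] → █  [on edge]
    (2,2)@(5, 5): e=[52,16,12] → █
    (3,2)@(7, 5): e=[68,24,-12] → ·
    (0,3)@(1, 7): e=[-4,8,76] → ·
    (1,3)@(3, 7): e=[12,16,52] → █
    (3,3)@(7, 7): e=[44,32,4] → █
    (4,3)@(9, 7): e=[60,40,-20] → ·
    (1,4)@(3, 9): e=[-12,24,68] → ·
    (2,4)@(5, 9): e=[4,32,44] → █
  covered (11 px):
    · · · · · · · · · · · ·
    · █ · · · · · · · · · ·
    █ █ █ · · · · · · · · ·
    · █ █ █ · · · · · · · ·
    · · █ █ · · · · · · · ·
    · · · · █ · · · · · · ·
    · · · · · █ · · · · · ·
    · · · · · · · · · · · ·
T1:
  2·area = 69  (B↔C swapped to make it positive)
  edge (10, 2)→(19, 8): d=(9,6) right/bottom  bias=-1
  edge (19, 8)→(3, 5): d=(-16,-3) top-left  bias=+0
  edge (3, 5)→(10, 2): d=(7,-3) top-left  bias=+0
    (4,1)@(9, 3): e=[15,50,4] → █
    (5,1)@(11, 3): e=[3,56,10] → █
    (6,1)@(13, 3): e=[-9,62,16] → ·
    (1,2)@(3, 5): e=[69,0,0] → █  [on edge]
    (2,2)@(5, 5): e=[57,6,6] → █
    (3,2)@(7, 5): e=[45,12,12] → █
    (6,2)@(13, 5): e=[9,30,30] → █
    (7,2)@(15, 5): e=[-3,36,36] → ·
    (1,3)@(3, 7): e=[87,-32,14] → ·
    (2,3)@(5, 7): e=[75,-26,20] → ·
    (3,3)@(7, 7): e=[63,-20,26] → ·
    (4,3)@(9, 7): e=[51,-14,32] → ·
  covered (10 px):
    · · · · · · · · · · · ·
    · · · · █ █ · · · · · ·
    · █ █ █ █ █ █ · · · · ·
    · · · · · · · █ █ · · ·
    · · · · · · · · · · · ·
    · · · · · · · · · · · ·
    · · · · · · · · · · · ·
    · · · · · · · · · · · ·

Final: [[1,1],[0,2],[1,2],[2,2],[1,3],[2,3],[3,3],[2,4],[3,4],[4,5],[5,6]]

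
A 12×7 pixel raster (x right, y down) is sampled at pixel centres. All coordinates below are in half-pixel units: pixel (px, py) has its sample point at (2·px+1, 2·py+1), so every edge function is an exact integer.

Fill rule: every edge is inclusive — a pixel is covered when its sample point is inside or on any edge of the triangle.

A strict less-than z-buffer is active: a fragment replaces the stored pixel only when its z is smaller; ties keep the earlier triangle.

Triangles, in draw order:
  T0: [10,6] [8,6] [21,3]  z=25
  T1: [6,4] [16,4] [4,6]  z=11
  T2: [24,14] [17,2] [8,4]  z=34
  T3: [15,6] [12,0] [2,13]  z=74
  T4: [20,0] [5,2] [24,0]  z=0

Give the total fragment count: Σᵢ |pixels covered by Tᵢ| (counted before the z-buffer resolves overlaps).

T0:
  2·area = 6
  edge (10, 6)→(8, 6): d=(-2,0) inclusive
  edge (8, 6)→(21, 3): d=(13,-3) inclusive
  edge (21, 3)→(10, 6): d=(-11,3) inclusive
    (10,1)@(21, 3): e=[6,0,0] → X  [on edge]
    (11,1)@(23, 3): e=[6,6,-6] → .
    (6,2)@(13, 5): e=[2,2,2] → X
    (7,2)@(15, 5): e=[2,8,-4] → .
    (10,2)@(21, 5): e=[2,26,-22] → .
    (6,3)@(13, 7): e=[-2,28,-20] → .
  covered (2 px):
    . . . . . . . . . . . .
    . . . . . . . . . . X .
    . . . . . . X . . . . .
    . . . . . . . . . . . .
    . . . . . . . . . . . .
    . . . . . . . . . . . .
    . . . . . . . . . . . .
T1:
  2·area = 20
  edge (6, 4)→(16, 4): d=(10,0) inclusive
  edge (16, 4)→(4, 6): d=(-12,2) inclusive
  edge (4, 6)→(6, 4): d=(2,-2) inclusive
    (4,0)@(9, 1): e=[-30,50,0] → .  [on edge]
    (3,1)@(7, 3): e=[-10,30,0] → .  [on edge]
    (2,2)@(5, 5): e=[10,10,0] → X  [on edge]
    (3,2)@(7, 5): e=[10,6,4] → X
    (4,2)@(9, 5): e=[10,2,8] → X
    (5,2)@(11, 5): e=[10,-2,12] → .
    (1,3)@(3, 7): e=[30,-10,0] → .  [on edge]
    (2,3)@(5, 7): e=[30,-14,4] → .
    (3,3)@(7, 7): e=[30,-18,8] → .
    (4,3)@(9, 7): e=[30,-22,12] → .
    (0,4)@(1, 9): e=[50,-30,0] → .  [on edge]
  covered (3 px):
    . . . . . . . . . . . .
    . . . . . . . . . . . .
    . . X X X . . . . . . .
    . . . . . . . . . . . .
    . . . . . . . . . . . .
    . . . . . . . . . . . .
    . . . . . . . . . . . .
T2:
  2·area = 122  (B↔C swapped to make it positive)
  edge (24, 14)→(8, 4): d=(-16,-10) inclusive
  edge (8, 4)→(17, 2): d=(9,-2) inclusive
  edge (17, 2)→(24, 14): d=(7,12) inclusive
    (6,1)@(13, 3): e=[66,1,55] → X
    (7,1)@(15, 3): e=[86,5,31] → X
    (8,1)@(17, 3): e=[106,9,7] → X
    (9,1)@(19, 3): e=[126,13,-17] → .
    (5,2)@(11, 5): e=[14,15,93] → X
    (9,2)@(19, 5): e=[94,31,-3] → .
    (5,3)@(11, 7): e=[-18,33,107] → .
    (6,3)@(13, 7): e=[2,37,83] → X
    (9,3)@(19, 7): e=[62,49,11] → X
    (10,3)@(21, 7): e=[82,53,-13] → .
    (6,4)@(13, 9): e=[-30,55,97] → .
    (7,4)@(15, 9): e=[-10,59,73] → .
  covered (16 px):
    . . . . . . . . . . . .
    . . . . . . X X X . . .
    . . . . . X X X X . . .
    . . . . . . X X X X . .
    . . . . . . . . X X X .
    . . . . . . . . . . X .
    . . . . . . . . . . . X
T3:
  2·area = 99  (B↔C swapped to make it positive)
  edge (15, 6)→(2, 13): d=(-13,7) inclusive
  edge (2, 13)→(12, 0): d=(10,-13) inclusive
  edge (12, 0)→(15, 6): d=(3,6) inclusive
    (5,1)@(11, 3): e=[67,17,15] → X
    (6,1)@(13, 3): e=[53,43,3] → X
    (7,1)@(15, 3): e=[39,69,-9] → .
    (4,2)@(9, 5): e=[55,11,33] → X
    (7,2)@(15, 5): e=[13,89,-3] → .
    (3,3)@(7, 7): e=[43,5,51] → X
    (7,3)@(15, 7): e=[-13,109,3] → .
    (3,4)@(7, 9): e=[17,25,57] → X
    (5,4)@(11, 9): e=[-11,77,33] → .
    (6,4)@(13, 9): e=[-25,103,21] → .
    (2,5)@(5, 11): e=[5,19,75] → X
    (3,5)@(7, 11): e=[-9,45,63] → .
  covered (12 px):
    . . . . . . . . . . . .
    . . . . . X X . . . . .
    . . . . X X X . . . . .
    . . . X X X X . . . . .
    . . . X X . . . . . . .
    . . X . . . . . . . . .
    . . . . . . . . . . . .
T4:
  2·area = 8  (B↔C swapped to make it positive)
  edge (20, 0)→(24, 0): d=(4,0) inclusive
  edge (24, 0)→(5, 2): d=(-19,2) inclusive
  edge (5, 2)→(20, 0): d=(15,-2) inclusive
    (6,0)@(13, 1): e=[4,3,1] → X
    (7,0)@(15, 1): e=[4,-1,5] → .
    (6,1)@(13, 3): e=[12,-35,31] → .
  covered (1 px):
    . . . . . . X . . . . .
    . . . . . . . . . . . .
    . . . . . . . . . . . .
    . . . . . . . . . . . .
    . . . . . . . . . . . .
    . . . . . . . . . . . .
    . . . . . . . . . . . .

Answer: 34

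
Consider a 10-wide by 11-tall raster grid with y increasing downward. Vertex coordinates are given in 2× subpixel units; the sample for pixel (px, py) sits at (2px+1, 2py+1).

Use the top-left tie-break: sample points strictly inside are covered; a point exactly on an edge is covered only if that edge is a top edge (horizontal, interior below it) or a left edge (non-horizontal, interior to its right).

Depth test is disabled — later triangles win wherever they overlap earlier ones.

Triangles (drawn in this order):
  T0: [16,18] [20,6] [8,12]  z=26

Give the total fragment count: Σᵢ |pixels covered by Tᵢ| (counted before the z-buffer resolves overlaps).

T0:
  2·area = 120  (B↔C swapped to make it positive)
  edge (16, 18)→(8, 12): d=(-8,-6) top-left  bias=+0
  edge (8, 12)→(20, 6): d=(12,-6) top-left  bias=+0
  edge (20, 6)→(16, 18): d=(-4,12) right/bottom  bias=-1
    (9,3)@(19, 7): e=[106,6,8] → #
    (7,4)@(15, 9): e=[66,6,48] → #
    (8,4)@(17, 9): e=[78,18,24] → #
    (9,4)@(19, 9): e=[90,30,0] → ·  [on edge]
    (5,5)@(11, 11): e=[26,6,88] → #
    (6,5)@(13, 11): e=[38,18,64] → #
    (9,5)@(19, 11): e=[74,54,-8] → ·
    (5,6)@(11, 13): e=[10,30,80] → #
    (9,6)@(19, 13): e=[58,78,-16] → ·
    (5,7)@(11, 15): e=[-6,54,72] → ·
    (6,7)@(13, 15): e=[6,66,48] → #
    (8,7)@(17, 15): e=[30,90,0] → ·  [on edge]
    (7,10)@(15, 21): e=[-30,150,0] → ·  [on edge]
  covered (14 px):
    · · · · · · · · · ·
    · · · · · · · · · ·
    · · · · · · · · · ·
    · · · · · · · · · #
    · · · · · · · # # ·
    · · · · · # # # # ·
    · · · · · # # # # ·
    · · · · · · # # · ·
    · · · · · · · # · ·
    · · · · · · · · · ·
    · · · · · · · · · ·

Result: 14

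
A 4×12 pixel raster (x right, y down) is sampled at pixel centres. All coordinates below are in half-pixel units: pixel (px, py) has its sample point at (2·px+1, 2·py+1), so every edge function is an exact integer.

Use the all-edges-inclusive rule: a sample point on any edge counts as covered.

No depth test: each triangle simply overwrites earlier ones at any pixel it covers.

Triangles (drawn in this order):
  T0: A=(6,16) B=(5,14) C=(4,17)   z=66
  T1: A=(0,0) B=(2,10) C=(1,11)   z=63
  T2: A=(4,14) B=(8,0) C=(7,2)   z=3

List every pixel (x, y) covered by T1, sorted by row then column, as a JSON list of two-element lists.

T0:
  2·area = 5  (B↔C swapped to make it positive)
  edge (6, 16)→(4, 17): d=(-2,1) inclusive
  edge (4, 17)→(5, 14): d=(1,-3) inclusive
  edge (5, 14)→(6, 16): d=(1,2) inclusive
    (2,7)@(5, 15): e=[3,1,1] → X
    (3,7)@(7, 15): e=[1,7,-3] → .
    (2,8)@(5, 17): e=[-1,3,3] → .
  covered (1 px):
    . . . .
    . . . .
    . . . .
    . . . .
    . . . .
    . . . .
    . . . .
    . . X .
    . . . .
    . . . .
    . . . .
    . . . .
T1:
  2·area = 12
  edge (0, 0)→(2, 10): d=(2,10) inclusive
  edge (2, 10)→(1, 11): d=(-1,1) inclusive
  edge (1, 11)→(0, 0): d=(-1,-11) inclusive
    (0,2)@(1, 5): e=[0,6,6] → X  [on edge]
    (1,2)@(3, 5): e=[-20,4,28] → .
    (3,2)@(7, 5): e=[-60,0,72] → .  [on edge]
    (0,3)@(1, 7): e=[4,4,4] → X
    (1,3)@(3, 7): e=[-16,2,26] → .
    (2,3)@(5, 7): e=[-36,0,48] → .  [on edge]
    (0,4)@(1, 9): e=[8,2,2] → X
    (1,4)@(3, 9): e=[-12,0,24] → .  [on edge]
    (0,5)@(1, 11): e=[12,0,0] → X  [on edge]
    (1,5)@(3, 11): e=[-8,-2,22] → .
    (0,6)@(1, 13): e=[16,-2,-2] → .
    (1,7)@(3, 15): e=[0,-6,18] → .  [on edge]
  covered (4 px):
    . . . .
    . . . .
    X . . .
    X . . .
    X . . .
    X . . .
    . . . .
    . . . .
    . . . .
    . . . .
    . . . .
    . . . .
T2:
  2·area = 6  (B↔C swapped to make it positive)
  edge (4, 14)→(7, 2): d=(3,-12) inclusive
  edge (7, 2)→(8, 0): d=(1,-2) inclusive
  edge (8, 0)→(4, 14): d=(-4,14) inclusive
    (3,1)@(7, 3): e=[3,1,2] → X
    (3,2)@(7, 5): e=[9,3,-6] → .
  covered (1 px):
    . . . .
    . . . X
    . . . .
    . . . .
    . . . .
    . . . .
    . . . .
    . . . .
    . . . .
    . . . .
    . . . .
    . . . .

Result: [[0,2],[0,3],[0,4],[0,5]]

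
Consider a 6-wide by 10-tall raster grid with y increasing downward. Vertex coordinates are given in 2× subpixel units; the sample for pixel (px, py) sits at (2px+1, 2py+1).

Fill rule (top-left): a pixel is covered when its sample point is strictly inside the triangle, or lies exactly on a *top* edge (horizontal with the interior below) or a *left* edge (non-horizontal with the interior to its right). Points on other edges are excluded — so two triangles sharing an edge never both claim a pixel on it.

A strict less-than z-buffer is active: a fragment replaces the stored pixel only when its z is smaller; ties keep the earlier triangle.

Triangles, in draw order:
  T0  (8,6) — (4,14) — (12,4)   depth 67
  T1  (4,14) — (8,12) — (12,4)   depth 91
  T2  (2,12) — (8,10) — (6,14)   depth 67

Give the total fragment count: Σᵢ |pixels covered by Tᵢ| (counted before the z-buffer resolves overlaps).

T0:
  2·area = 24  (B↔C swapped to make it positive)
  edge (8, 6)→(12, 4): d=(4,-2) top-left  bias=+0
  edge (12, 4)→(4, 14): d=(-8,10) right/bottom  bias=-1
  edge (4, 14)→(8, 6): d=(4,-8) top-left  bias=+0
    (5,2)@(11, 5): e=[2,2,20] → #
    (4,3)@(9, 7): e=[6,6,12] → #
    (5,3)@(11, 7): e=[10,-14,28] → ·
    (3,4)@(7, 9): e=[10,10,4] → #
    (4,4)@(9, 9): e=[14,-10,20] → ·
    (3,5)@(7, 11): e=[18,-6,12] → ·
  covered (3 px):
    · · · · · ·
    · · · · · ·
    · · · · · #
    · · · · # ·
    · · · # · ·
    · · · · · ·
    · · · · · ·
    · · · · · ·
    · · · · · ·
    · · · · · ·
T1:
  2·area = 24  (B↔C swapped to make it positive)
  edge (4, 14)→(12, 4): d=(8,-10) top-left  bias=+0
  edge (12, 4)→(8, 12): d=(-4,8) right/bottom  bias=-1
  edge (8, 12)→(4, 14): d=(-4,2) right/bottom  bias=-1
    (4,4)@(9, 9): e=[10,4,10] → #
    (5,4)@(11, 9): e=[30,-12,6] → ·
    (3,5)@(7, 11): e=[6,12,6] → #
    (4,5)@(9, 11): e=[26,-4,2] → ·
    (2,6)@(5, 13): e=[2,20,2] → #
    (3,6)@(7, 13): e=[22,4,-2] → ·
    (2,7)@(5, 15): e=[18,12,-6] → ·
  covered (3 px):
    · · · · · ·
    · · · · · ·
    · · · · · ·
    · · · · · ·
    · · · · # ·
    · · · # · ·
    · · # · · ·
    · · · · · ·
    · · · · · ·
    · · · · · ·
T2:
  2·area = 20
  edge (2, 12)→(8, 10): d=(6,-2) top-left  bias=+0
  edge (8, 10)→(6, 14): d=(-2,4) right/bottom  bias=-1
  edge (6, 14)→(2, 12): d=(-4,-2) top-left  bias=+0
    (5,4)@(11, 9): e=[0,-10,30] → ·  [on edge]
    (2,5)@(5, 11): e=[0,10,10] → #  [on edge]
    (3,5)@(7, 11): e=[4,2,14] → #
    (4,5)@(9, 11): e=[8,-6,18] → ·
    (2,6)@(5, 13): e=[12,6,2] → #
    (3,6)@(7, 13): e=[16,-2,6] → ·
    (2,7)@(5, 15): e=[24,2,-6] → ·
  covered (3 px):
    · · · · · ·
    · · · · · ·
    · · · · · ·
    · · · · · ·
    · · · · · ·
    · · # # · ·
    · · # · · ·
    · · · · · ·
    · · · · · ·
    · · · · · ·

Result: 9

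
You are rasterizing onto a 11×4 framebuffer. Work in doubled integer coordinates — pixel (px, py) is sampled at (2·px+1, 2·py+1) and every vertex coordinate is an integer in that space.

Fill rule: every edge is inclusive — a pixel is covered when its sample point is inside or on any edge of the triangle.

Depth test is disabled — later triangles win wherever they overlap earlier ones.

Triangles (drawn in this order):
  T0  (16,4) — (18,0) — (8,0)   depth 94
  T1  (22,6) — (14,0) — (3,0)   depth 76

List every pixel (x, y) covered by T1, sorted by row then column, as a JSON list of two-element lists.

T0:
  2·area = 40  (B↔C swapped to make it positive)
  edge (16, 4)→(8, 0): d=(-8,-4) inclusive
  edge (8, 0)→(18, 0): d=(10,0) inclusive
  edge (18, 0)→(16, 4): d=(-2,4) inclusive
    (5,0)@(11, 1): e=[4,10,26] → #
    (6,0)@(13, 1): e=[12,10,18] → #
    (7,0)@(15, 1): e=[20,10,10] → #
    (8,0)@(17, 1): e=[28,10,2] → #
    (9,0)@(19, 1): e=[36,10,-6] → ·
    (5,1)@(11, 3): e=[-12,30,22] → ·
    (6,1)@(13, 3): e=[-4,30,14] → ·
    (7,1)@(15, 3): e=[4,30,6] → #
    (8,1)@(17, 3): e=[12,30,-2] → ·
    (7,2)@(15, 5): e=[-12,50,2] → ·
  covered (5 px):
    · · · · · # # # # · ·
    · · · · · · · # · · ·
    · · · · · · · · · · ·
    · · · · · · · · · · ·
T1:
  2·area = 66  (B↔C swapped to make it positive)
  edge (22, 6)→(3, 0): d=(-19,-6) inclusive
  edge (3, 0)→(14, 0): d=(11,0) inclusive
  edge (14, 0)→(22, 6): d=(8,6) inclusive
    (3,0)@(7, 1): e=[5,11,50] → #
    (4,0)@(9, 1): e=[17,11,38] → #
    (5,0)@(11, 1): e=[29,11,26] → #
    (6,0)@(13, 1): e=[41,11,14] → #
    (7,0)@(15, 1): e=[53,11,2] → #
    (8,0)@(17, 1): e=[65,11,-10] → ·
    (3,1)@(7, 3): e=[-33,33,66] → ·
    (4,1)@(9, 3): e=[-21,33,54] → ·
    (5,1)@(11, 3): e=[-9,33,42] → ·
    (6,1)@(13, 3): e=[3,33,30] → #
    (8,1)@(17, 3): e=[27,33,6] → #
    (9,1)@(19, 3): e=[39,33,-6] → ·
  covered (9 px):
    · · · # # # # # · · ·
    · · · · · · # # # · ·
    · · · · · · · · · # ·
    · · · · · · · · · · ·

Final: [[3,0],[4,0],[5,0],[6,0],[7,0],[6,1],[7,1],[8,1],[9,2]]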